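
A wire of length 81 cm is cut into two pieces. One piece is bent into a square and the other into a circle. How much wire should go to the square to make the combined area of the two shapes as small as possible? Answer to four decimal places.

45.3680

Let x be the length used for the square. Square side x/4; circle radius (81−x)/(2π).
A(x) = (x/4)² + π·((81−x)/(2π))² = x²/16 + (81−x)²/(4π) for 0 ≤ x ≤ 81. A'(x) = x/8 − (81−x)/(2π) = 0 gives x = 4·81/(π+4) ≈ 45.3680.
A'' = 1/8 + 1/(2π) > 0, so this gives the minimum combined area; x ≈ 45.3680 cm to the square.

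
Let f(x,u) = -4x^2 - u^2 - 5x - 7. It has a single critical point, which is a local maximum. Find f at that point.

∂f/∂x = -8x - 5 = 0 and ∂f/∂u = -2u = 0, so (x, u) = (-5/8, 0).
The Hessian has f_{xx} = -8, f_{uu} = -2, f_{xu} = 0, giving D = 16 > 0 with f_{xx} < 0, so the point is a local maximum.
f(-5/8, 0) = -87/16.

-87/16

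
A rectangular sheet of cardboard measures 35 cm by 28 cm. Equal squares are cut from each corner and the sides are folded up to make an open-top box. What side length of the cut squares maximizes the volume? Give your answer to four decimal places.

5.1537

With cut size x, the volume is V(x) = x(35 − 2x)(28 − 2x) for 0 < x < 14.
V'(x) = 12x^2 − 252x + 980. Setting V'(x) = 0 gives x ≈ 5.1537 (the root in (0, 14)).
V''(x) = 24x − 252 is negative there, so this is the maximum; V ≈ 2251.5294.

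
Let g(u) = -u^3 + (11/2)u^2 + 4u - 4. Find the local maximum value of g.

36

g'(u) = -3u^2 + 11u + 4 = 0 at u = -1/3, 4.
g''(u) = -6u + 11. g''(-1/3) = 13 > 0 ⇒ local minimum; g''(4) = -13 < 0 ⇒ local maximum.
So the local maximum value is g(4) = 36.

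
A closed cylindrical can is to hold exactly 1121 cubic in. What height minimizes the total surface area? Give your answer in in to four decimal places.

With radius r and height h, πr²h = 1121 so h = 1121/(πr²), and S(r) = 2πr² + 2πrh = 2πr² + 2·1121/r.
S'(r) = 4πr − 2·1121/r² = 0 ⇒ r³ = 1121/(2π), so r ≈ 5.6296 and h = 2r ≈ 11.2591.
S''(r) = 4π + 4·1121/r³ > 0, so this is the minimum; S ≈ 597.3813.

11.2591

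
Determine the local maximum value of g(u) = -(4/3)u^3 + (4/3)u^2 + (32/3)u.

16

g'(u) = -4u^2 + (8/3)u + 32/3. Setting g'(u) = 0 gives u ∈ {-4/3, 2}.
g''(u) = -8u + 8/3. g''(-4/3) = 40/3 > 0 ⇒ local minimum; g''(2) = -40/3 < 0 ⇒ local maximum.
Thus g has its local maximum at u = 2, with value 16.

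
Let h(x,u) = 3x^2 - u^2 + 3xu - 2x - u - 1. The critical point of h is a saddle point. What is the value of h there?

-4/3

∂h/∂x = 6x + 3u - 2 = 0 and ∂h/∂u = 3x - 2u - 1 = 0, so (x, u) = (1/3, 0).
The Hessian has h_{xx} = 6, h_{uu} = -2, h_{xu} = 3, giving D = -21 < 0, so the point is a saddle point.
h(1/3, 0) = -4/3.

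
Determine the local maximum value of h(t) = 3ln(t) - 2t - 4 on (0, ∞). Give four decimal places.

h'(t) = 3/t − 2 = 0 gives t = 3/2.
h''(t) = -3/t², which is negative for t > 0, so this is a local maximum.
h(3/2) = 3·ln(3/2) - 3 - 4 ≈ -5.7836.

-5.7836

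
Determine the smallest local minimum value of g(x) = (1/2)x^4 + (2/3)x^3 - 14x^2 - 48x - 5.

-751/3

g'(x) = 2x^3 + 2x^2 - 28x - 48. Setting g'(x) = 0 gives x ∈ {-3, -2, 4}.
g''(x) = 6x^2 + 4x - 28. g''(-3) = 14 > 0 ⇒ local minimum; g''(-2) = -12 < 0 ⇒ local maximum; g''(4) = 84 > 0 ⇒ local minimum.
The smallest local minimum is g(4) = -751/3.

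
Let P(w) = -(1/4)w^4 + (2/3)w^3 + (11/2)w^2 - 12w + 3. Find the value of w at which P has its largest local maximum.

P'(w) = -w^3 + 2w^2 + 11w - 12 = 0 at w = -3, 1, 4.
Second-derivative test with P''(w) = -3w^2 + 4w + 11: P''(-3) = -28 < 0 ⇒ local maximum; P''(1) = 12 > 0 ⇒ local minimum; P''(4) = -21 < 0 ⇒ local maximum.
So the largest local maximum value is P(-3) = 201/4.

-3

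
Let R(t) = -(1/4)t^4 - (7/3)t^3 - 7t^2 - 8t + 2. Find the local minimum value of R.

14/3

Critical points: R'(t) = -t^3 - 7t^2 - 14t - 8 vanishes at t = -4, -2, -1.
Since R''(t) = -3t^2 - 14t - 14, we get R''(-4) = -6 < 0 ⇒ local maximum; R''(-2) = 2 > 0 ⇒ local minimum; R''(-1) = -3 < 0 ⇒ local maximum.
Thus R has its local minimum at t = -2, with value 14/3.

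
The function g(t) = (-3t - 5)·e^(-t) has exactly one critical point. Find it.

-2/3

By the product rule, g'(t) = (3t + 2)·e^(-t). Since e^(-t) > 0, the only critical point is t = -2/3.
g''(-2/3) has the same sign as 3 > 0, so this is a local minimum.
g(-2/3) = (-3)·e^(2/3) ≈ -5.8432.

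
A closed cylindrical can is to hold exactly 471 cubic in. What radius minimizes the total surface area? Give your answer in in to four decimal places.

4.2165

With radius r and height h, πr²h = 471 so h = 471/(πr²), and S(r) = 2πr² + 2πrh = 2πr² + 2·471/r.
S'(r) = 4πr − 2·471/r² = 0 ⇒ r³ = 471/(2π), so r ≈ 4.2165 and h = 2r ≈ 8.4329.
S''(r) = 4π + 4·471/r³ > 0, so this is the minimum; S ≈ 335.1160.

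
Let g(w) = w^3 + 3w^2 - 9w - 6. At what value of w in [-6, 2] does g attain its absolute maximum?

The derivative is 3w^2 + 6w - 9, which vanishes at w = -3 and w = 1.
Evaluating at the critical points and endpoints: g(-6) = -60,  g(-3) = 21,  g(1) = -11,  g(2) = -4.
So the maximum is g(-3) = 21.

-3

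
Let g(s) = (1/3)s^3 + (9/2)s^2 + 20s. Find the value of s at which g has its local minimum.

g'(s) = s^2 + 9s + 20 = 0 at s = -5, -4.
Since g''(s) = 2s + 9, we get g''(-5) = -1 < 0 ⇒ local maximum; g''(-4) = 1 > 0 ⇒ local minimum.
So the local minimum value is g(-4) = -88/3.

-4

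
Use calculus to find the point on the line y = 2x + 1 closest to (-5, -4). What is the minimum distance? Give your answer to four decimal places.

2.2361

Minimize D(x)^2 = (x + 5)^2 + (2x + 5)^2.
d/dx[D^2] = 2(x + 5) + 2·2·(2x + 5) = 0 ⇒ x = -3.
Then y = -5 and the distance is √(5) ≈ 2.2361.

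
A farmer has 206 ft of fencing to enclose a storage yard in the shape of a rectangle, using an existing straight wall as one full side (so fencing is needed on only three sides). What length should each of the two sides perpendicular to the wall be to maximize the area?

103/2

Let the sides perpendicular to the wall have length x and the parallel side y, so 2x + y = 206 and the area is A = xy = x(206 − 2x).
A'(x) = 206 − 4x = 0 gives x = 103/2, and A''(x) = −4 < 0 confirms a maximum.
Then y = 206 − 2·103/2 = 103 and A = 10609/2.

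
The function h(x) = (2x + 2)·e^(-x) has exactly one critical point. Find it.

Differentiating with the product rule gives h'(x) = (-2x)·e^(-x). Since e^(-x) > 0, the only critical point is x = 0.
h''(0) has the same sign as -2 < 0, so this is a local maximum.
h(0) = (2)·e^(0) ≈ 2.0000.

0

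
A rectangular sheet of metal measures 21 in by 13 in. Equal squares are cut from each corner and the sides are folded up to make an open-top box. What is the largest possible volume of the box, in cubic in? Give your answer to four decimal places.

With cut size x, the volume is V(x) = x(21 − 2x)(13 − 2x) for 0 < x < 6.5.
V'(x) = 12x^2 − 136x + 273. Setting V'(x) = 0 gives x ≈ 2.6071 (the root in (0, 6.5)).
V''(x) = 24x − 136 is negative there, so this is the maximum; V ≈ 320.4258.

320.4258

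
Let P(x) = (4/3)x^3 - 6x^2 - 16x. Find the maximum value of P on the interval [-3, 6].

26/3

P'(x) = 4x^2 - 12x - 16, which vanishes at x = -1 and x = 4.
Candidates: P(-3) = -42; P(-1) = 26/3; P(4) = -224/3; P(6) = -24.
The maximum over the interval is 26/3, attained at x = -1.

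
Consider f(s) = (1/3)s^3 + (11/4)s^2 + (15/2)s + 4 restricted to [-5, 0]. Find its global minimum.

-77/12

The derivative is s^2 + (11/2)s + 15/2, which vanishes at s = -3 and s = -5/2.
Evaluating at the critical points and endpoints: f(-5) = -77/12, f(-3) = -11/4, f(-5/2) = -133/48, f(0) = 4.
Hence the absolute minimum is -77/12 at s = -5.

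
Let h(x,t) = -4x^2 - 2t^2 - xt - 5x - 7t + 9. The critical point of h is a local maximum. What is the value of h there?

490/31

∂h/∂x = -8x - t - 5 = 0 and ∂h/∂t = -x - 4t - 7 = 0, so (x, t) = (-13/31, -51/31).
The Hessian has h_{xx} = -8, h_{tt} = -4, h_{xt} = -1, giving D = 31 > 0 with h_{xx} < 0, so the point is a local maximum.
h(-13/31, -51/31) = 490/31.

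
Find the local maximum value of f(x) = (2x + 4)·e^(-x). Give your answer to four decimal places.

5.4366

f'(x) = 2·e^(-x) + (2x + 4)·(-1)·e^(-x) = (-2x - 2)·e^(-x). Since e^(-x) > 0, the only critical point is x = -1.
f''(-1) has the same sign as -2 < 0, so this is a local maximum.
f(-1) = (2)·e^(1) ≈ 5.4366.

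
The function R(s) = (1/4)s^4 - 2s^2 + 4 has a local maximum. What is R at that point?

4

Critical points: R'(s) = s^3 - 4s vanishes at s = -2, 0, 2.
R''(s) = 3s^2 - 4. R''(-2) = 8 > 0 ⇒ local minimum; R''(0) = -4 < 0 ⇒ local maximum; R''(2) = 8 > 0 ⇒ local minimum.
The local maximum is R(0) = 4.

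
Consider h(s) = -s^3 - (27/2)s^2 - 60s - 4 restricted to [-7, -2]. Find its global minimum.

70

Differentiating, h'(s) = -3s^2 - 27s - 60; which vanishes at s = -5 and s = -4.
Compare values at every candidate in [-7, -2]: h(-7) = 195/2, h(-5) = 167/2, h(-4) = 84, h(-2) = 70.
So the minimum is h(-2) = 70.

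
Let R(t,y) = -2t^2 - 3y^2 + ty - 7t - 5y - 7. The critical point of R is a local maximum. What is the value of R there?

∂R/∂t = -4t + y - 7 = 0 and ∂R/∂y = t - 6y - 5 = 0, so (t, y) = (-47/23, -27/23).
The Hessian has R_{tt} = -4, R_{yy} = -6, R_{ty} = 1, giving D = 23 > 0 with R_{tt} < 0, so the point is a local maximum.
R(-47/23, -27/23) = 71/23.

71/23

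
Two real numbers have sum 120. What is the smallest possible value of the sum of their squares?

With a + b = 120, a^2 + b^2 = a^2 + (120 − a)^2.
The derivative 2a − 2(120 − a) = 4a − 240 vanishes at a = 60; second derivative 4 > 0, a minimum.
The minimum is 2·(60)^2 = 7200.

7200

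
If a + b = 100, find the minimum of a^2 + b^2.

5000

With a + b = 100, a^2 + b^2 = a^2 + (100 − a)^2.
The derivative 2a − 2(100 − a) = 4a − 200 vanishes at a = 50; second derivative 4 > 0, a minimum.
The minimum is 2·(50)^2 = 5000.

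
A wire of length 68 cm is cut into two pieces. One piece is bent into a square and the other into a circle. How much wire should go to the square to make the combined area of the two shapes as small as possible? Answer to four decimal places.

Let x be the length used for the square. Square side x/4; circle radius (68−x)/(2π).
A(x) = (x/4)² + π·((68−x)/(2π))² = x²/16 + (68−x)²/(4π) for 0 ≤ x ≤ 68. A'(x) = x/8 − (68−x)/(2π) = 0 gives x = 4·68/(π+4) ≈ 38.0867.
A'' = 1/8 + 1/(2π) > 0, so this gives the minimum combined area; x ≈ 38.0867 cm to the square.

38.0867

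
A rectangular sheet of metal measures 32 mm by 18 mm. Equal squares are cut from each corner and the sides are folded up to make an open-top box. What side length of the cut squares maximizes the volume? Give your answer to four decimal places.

3.7025

With cut size x, the volume is V(x) = x(32 − 2x)(18 − 2x) for 0 < x < 9.
V'(x) = 12x^2 − 200x + 576. Setting V'(x) = 0 gives x ≈ 3.7025 (the root in (0, 9)).
V''(x) = 24x − 200 is negative there, so this is the maximum; V ≈ 964.8124.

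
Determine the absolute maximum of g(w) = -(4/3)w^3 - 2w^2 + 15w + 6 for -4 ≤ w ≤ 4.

39/2

g'(w) = -4w^2 - 4w + 15, which vanishes at w = -5/2 and w = 3/2.
Evaluating at the critical points and endpoints: g(-4) = -2/3,  g(-5/2) = -139/6,  g(3/2) = 39/2,  g(4) = -154/3.
Hence the absolute maximum is 39/2 at w = 3/2.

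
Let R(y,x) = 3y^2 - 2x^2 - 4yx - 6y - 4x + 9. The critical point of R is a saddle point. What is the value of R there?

∂R/∂y = 6y - 4x - 6 = 0 and ∂R/∂x = -4y - 4x - 4 = 0, so (y, x) = (1/5, -6/5).
The Hessian has R_{yy} = 6, R_{xx} = -4, R_{yx} = -4, giving D = -40 < 0, so the point is a saddle point.
R(1/5, -6/5) = 54/5.

54/5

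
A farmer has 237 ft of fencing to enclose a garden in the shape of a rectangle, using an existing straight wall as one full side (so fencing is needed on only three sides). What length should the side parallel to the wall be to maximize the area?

237/2

Let the sides perpendicular to the wall have length x and the parallel side y, so 2x + y = 237 and the area is A = xy = x(237 − 2x).
A'(x) = 237 − 4x = 0 gives x = 237/4, and A''(x) = −4 < 0 confirms a maximum.
Then y = 237 − 2·237/4 = 237/2 and A = 56169/8.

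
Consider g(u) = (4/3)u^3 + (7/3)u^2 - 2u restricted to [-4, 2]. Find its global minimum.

-40

g'(u) = 4u^2 + (14/3)u - 2, which vanishes at u = -3/2 and u = 1/3.
Candidates: g(-4) = -40,  g(-3/2) = 15/4,  g(1/3) = -29/81,  g(2) = 16.
The minimum over the interval is -40, attained at u = -4.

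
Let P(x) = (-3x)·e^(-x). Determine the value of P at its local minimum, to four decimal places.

-1.1036

Differentiating with the product rule gives P'(x) = (3x - 3)·e^(-x). Since e^(-x) > 0, the only critical point is x = 1.
P''(1) has the same sign as 3 > 0, so this is a local minimum.
P(1) = (-3)·e^(-1) ≈ -1.1036.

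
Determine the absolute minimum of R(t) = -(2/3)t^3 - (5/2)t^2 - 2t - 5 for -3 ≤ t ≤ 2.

Differentiating, R'(t) = -2t^2 - 5t - 2; which vanishes at t = -2 and t = -1/2.
Compare values at every candidate in [-3, 2]: R(-3) = -7/2, R(-2) = -17/3, R(-1/2) = -109/24, R(2) = -73/3.
The minimum over the interval is -73/3, attained at t = 2.

-73/3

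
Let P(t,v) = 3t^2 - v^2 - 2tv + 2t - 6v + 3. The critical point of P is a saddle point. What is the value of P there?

∂P/∂t = 6t - 2v + 2 = 0 and ∂P/∂v = -2t - 2v - 6 = 0, so (t, v) = (-1, -2).
The Hessian has P_{tt} = 6, P_{vv} = -2, P_{tv} = -2, giving D = -16 < 0, so the point is a saddle point.
P(-1, -2) = 8.

8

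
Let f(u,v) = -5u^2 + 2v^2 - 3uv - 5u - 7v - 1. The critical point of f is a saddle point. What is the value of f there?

∂f/∂u = -10u - 3v - 5 = 0 and ∂f/∂v = -3u + 4v - 7 = 0, so (u, v) = (-41/49, 55/49).
The Hessian has f_{uu} = -10, f_{vv} = 4, f_{uv} = -3, giving D = -49 < 0, so the point is a saddle point.
f(-41/49, 55/49) = -139/49.

-139/49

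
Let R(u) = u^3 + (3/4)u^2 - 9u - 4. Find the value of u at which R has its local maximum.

R'(u) = 3u^2 + (3/2)u - 9 = 0 at u = -2, 3/2.
Second-derivative test with R''(u) = 6u + 3/2: R''(-2) = -21/2 < 0 ⇒ local maximum; R''(3/2) = 21/2 > 0 ⇒ local minimum.
So the local maximum value is R(-2) = 9.

-2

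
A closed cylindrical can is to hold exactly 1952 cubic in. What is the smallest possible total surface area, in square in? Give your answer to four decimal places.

With radius r and height h, πr²h = 1952 so h = 1952/(πr²), and S(r) = 2πr² + 2πrh = 2πr² + 2·1952/r.
S'(r) = 4πr − 2·1952/r² = 0 ⇒ r³ = 1952/(2π), so r ≈ 6.7728 and h = 2r ≈ 13.5456.
S''(r) = 4π + 4·1952/r³ > 0, so this is the minimum; S ≈ 864.6382.

864.6382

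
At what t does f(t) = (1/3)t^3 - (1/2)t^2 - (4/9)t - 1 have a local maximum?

-1/3

Critical points: f'(t) = t^2 - t - 4/9 vanishes at t = -1/3, 4/3.
Since f''(t) = 2t - 1, we get f''(-1/3) = -5/3 < 0 ⇒ local maximum; f''(4/3) = 5/3 > 0 ⇒ local minimum.
Thus f has its local maximum at t = -1/3, with value -149/162.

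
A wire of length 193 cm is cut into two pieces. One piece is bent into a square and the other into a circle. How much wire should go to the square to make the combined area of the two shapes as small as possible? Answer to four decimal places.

Let x be the length used for the square. Square side x/4; circle radius (193−x)/(2π).
A(x) = (x/4)² + π·((193−x)/(2π))² = x²/16 + (193−x)²/(4π) for 0 ≤ x ≤ 193. A'(x) = x/8 − (193−x)/(2π) = 0 gives x = 4·193/(π+4) ≈ 108.0991.
A'' = 1/8 + 1/(2π) > 0, so this gives the minimum combined area; x ≈ 108.0991 cm to the square.

108.0991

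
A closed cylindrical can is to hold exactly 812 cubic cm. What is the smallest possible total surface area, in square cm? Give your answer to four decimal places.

481.8205

With radius r and height h, πr²h = 812 so h = 812/(πr²), and S(r) = 2πr² + 2πrh = 2πr² + 2·812/r.
S'(r) = 4πr − 2·812/r² = 0 ⇒ r³ = 812/(2π), so r ≈ 5.0558 and h = 2r ≈ 10.1117.
S''(r) = 4π + 4·812/r³ > 0, so this is the minimum; S ≈ 481.8205.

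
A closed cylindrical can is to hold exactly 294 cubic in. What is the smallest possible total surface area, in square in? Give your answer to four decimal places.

With radius r and height h, πr²h = 294 so h = 294/(πr²), and S(r) = 2πr² + 2πrh = 2πr² + 2·294/r.
S'(r) = 4πr − 2·294/r² = 0 ⇒ r³ = 294/(2π), so r ≈ 3.6035 and h = 2r ≈ 7.2070.
S''(r) = 4π + 4·294/r³ > 0, so this is the minimum; S ≈ 244.7632.

244.7632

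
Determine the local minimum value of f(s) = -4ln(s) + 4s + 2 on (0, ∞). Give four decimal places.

6.0000

f'(s) = -4/s + 4 = 0 gives s = 1.
f''(s) = 4/s², which is positive for s > 0, so this is a local minimum.
f(1) = -4·ln(1) + 4 + 2 ≈ 6.0000.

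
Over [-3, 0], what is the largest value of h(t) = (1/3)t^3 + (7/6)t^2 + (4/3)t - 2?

The derivative is t^2 + (7/3)t + 4/3, which vanishes at t = -4/3 and t = -1.
Candidates: h(-3) = -9/2; h(-4/3) = -202/81; h(-1) = -5/2; h(0) = -2.
Hence the absolute maximum is -2 at t = 0.

-2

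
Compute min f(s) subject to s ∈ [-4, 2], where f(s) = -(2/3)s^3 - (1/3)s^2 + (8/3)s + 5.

197/81

f'(s) = -2s^2 - (2/3)s + 8/3, which vanishes at s = -4/3 and s = 1.
Compare values at every candidate in [-4, 2]: f(-4) = 95/3, f(-4/3) = 197/81, f(1) = 20/3, f(2) = 11/3.
The minimum over the interval is 197/81, attained at s = -4/3.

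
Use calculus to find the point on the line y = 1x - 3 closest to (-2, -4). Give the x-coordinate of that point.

-3/2

Minimize D(x)^2 = (x + 2)^2 + (x + 1)^2.
d/dx[D^2] = 2(x + 2) + 2·1·(x + 1) = 0 ⇒ x = -3/2.
Then y = -9/2 and the distance is √(1/2) ≈ 0.7071.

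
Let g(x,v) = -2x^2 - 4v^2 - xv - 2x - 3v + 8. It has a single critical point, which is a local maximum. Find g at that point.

∂g/∂x = -4x - v - 2 = 0 and ∂g/∂v = -x - 8v - 3 = 0, so (x, v) = (-13/31, -10/31).
The Hessian has g_{xx} = -4, g_{vv} = -8, g_{xv} = -1, giving D = 31 > 0 with g_{xx} < 0, so the point is a local maximum.
g(-13/31, -10/31) = 276/31.

276/31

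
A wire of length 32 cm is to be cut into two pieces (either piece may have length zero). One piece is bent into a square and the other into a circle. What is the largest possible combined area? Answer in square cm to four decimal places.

Let x be the length used for the square. Square side x/4; circle radius (32−x)/(2π).
A(x) = (x/4)² + π·((32−x)/(2π))² = x²/16 + (32−x)²/(4π) for 0 ≤ x ≤ 32. A'(x) = x/8 − (32−x)/(2π) = 0 gives x = 4·32/(π+4) ≈ 17.9232.
A'' > 0, so the interior critical point is a minimum; the maximum is at an endpoint. A(0) = 81.4873 and A(32) = 64.0000, so the largest area is 81.4873.

81.4873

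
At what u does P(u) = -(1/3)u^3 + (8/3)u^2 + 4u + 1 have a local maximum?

P'(u) = -u^2 + (16/3)u + 4. Setting P'(u) = 0 gives u ∈ {-2/3, 6}.
P''(u) = -2u + 16/3. P''(-2/3) = 20/3 > 0 ⇒ local minimum; P''(6) = -20/3 < 0 ⇒ local maximum.
Thus P has its local maximum at u = 6, with value 49.

6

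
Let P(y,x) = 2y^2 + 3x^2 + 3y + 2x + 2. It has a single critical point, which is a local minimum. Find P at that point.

13/24

∂P/∂y = 4y + 3 = 0 and ∂P/∂x = 6x + 2 = 0, so (y, x) = (-3/4, -1/3).
The Hessian has P_{yy} = 4, P_{xx} = 6, P_{yx} = 0, giving D = 24 > 0 with P_{yy} > 0, so the point is a local minimum.
P(-3/4, -1/3) = 13/24.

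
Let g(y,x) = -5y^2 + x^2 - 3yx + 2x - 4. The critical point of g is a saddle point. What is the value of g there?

-136/29

∂g/∂y = -10y - 3x = 0 and ∂g/∂x = -3y + 2x + 2 = 0, so (y, x) = (6/29, -20/29).
The Hessian has g_{yy} = -10, g_{xx} = 2, g_{yx} = -3, giving D = -29 < 0, so the point is a saddle point.
g(6/29, -20/29) = -136/29.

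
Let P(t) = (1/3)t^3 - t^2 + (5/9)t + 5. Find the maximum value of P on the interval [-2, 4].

The derivative is t^2 - 2t + 5/9, which vanishes at t = 1/3 and t = 5/3.
Evaluating at the critical points and endpoints: P(-2) = -25/9,  P(1/3) = 412/81,  P(5/3) = 380/81,  P(4) = 113/9.
The maximum over the interval is 113/9, attained at t = 4.

113/9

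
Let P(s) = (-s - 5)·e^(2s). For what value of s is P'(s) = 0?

Differentiating with the product rule gives P'(s) = (-2s - 11)·e^(2s). Since e^(2s) > 0, the only critical point is s = -11/2.
P''(-11/2) has the same sign as -2 < 0, so this is a local maximum.
P(-11/2) = (1/2)·e^(-11) ≈ 0.0000.

-11/2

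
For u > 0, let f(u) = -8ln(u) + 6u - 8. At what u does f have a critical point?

f'(u) = -8/u + 6 = 0 gives u = 4/3.
f''(u) = 8/u², which is positive for u > 0, so this is a local minimum.
f(4/3) = -8·ln(4/3) + 8 - 8 ≈ -2.3015.

4/3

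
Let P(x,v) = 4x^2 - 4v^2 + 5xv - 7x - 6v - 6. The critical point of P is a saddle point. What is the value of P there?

∂P/∂x = 8x + 5v - 7 = 0 and ∂P/∂v = 5x - 8v - 6 = 0, so (x, v) = (86/89, -13/89).
The Hessian has P_{xx} = 8, P_{vv} = -8, P_{xv} = 5, giving D = -89 < 0, so the point is a saddle point.
P(86/89, -13/89) = -796/89.

-796/89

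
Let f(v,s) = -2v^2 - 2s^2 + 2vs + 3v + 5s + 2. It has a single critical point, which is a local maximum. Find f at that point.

61/6

∂f/∂v = -4v + 2s + 3 = 0 and ∂f/∂s = 2v - 4s + 5 = 0, so (v, s) = (11/6, 13/6).
The Hessian has f_{vv} = -4, f_{ss} = -4, f_{vs} = 2, giving D = 12 > 0 with f_{vv} < 0, so the point is a local maximum.
f(11/6, 13/6) = 61/6.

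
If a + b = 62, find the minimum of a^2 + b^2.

1922

With a + b = 62, a^2 + b^2 = a^2 + (62 − a)^2.
The derivative 2a − 2(62 − a) = 4a − 124 vanishes at a = 31; second derivative 4 > 0, a minimum.
The minimum is 2·(31)^2 = 1922.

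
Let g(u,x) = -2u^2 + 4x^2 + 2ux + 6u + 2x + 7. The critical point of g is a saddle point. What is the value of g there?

91/9

∂g/∂u = -4u + 2x + 6 = 0 and ∂g/∂x = 2u + 8x + 2 = 0, so (u, x) = (11/9, -5/9).
The Hessian has g_{uu} = -4, g_{xx} = 8, g_{ux} = 2, giving D = -36 < 0, so the point is a saddle point.
g(11/9, -5/9) = 91/9.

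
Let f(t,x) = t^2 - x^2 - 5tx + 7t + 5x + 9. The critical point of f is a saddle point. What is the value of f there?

∂f/∂t = 2t - 5x + 7 = 0 and ∂f/∂x = -5t - 2x + 5 = 0, so (t, x) = (11/29, 45/29).
The Hessian has f_{tt} = 2, f_{xx} = -2, f_{tx} = -5, giving D = -29 < 0, so the point is a saddle point.
f(11/29, 45/29) = 412/29.

412/29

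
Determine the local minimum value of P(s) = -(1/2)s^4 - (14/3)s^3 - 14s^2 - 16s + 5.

P'(s) = -2s^3 - 14s^2 - 28s - 16. Setting P'(s) = 0 gives s ∈ {-4, -2, -1}.
Second-derivative test with P''(s) = -6s^2 - 28s - 28: P''(-4) = -12 < 0 ⇒ local maximum; P''(-2) = 4 > 0 ⇒ local minimum; P''(-1) = -6 < 0 ⇒ local maximum.
Thus P has its local minimum at s = -2, with value 31/3.

31/3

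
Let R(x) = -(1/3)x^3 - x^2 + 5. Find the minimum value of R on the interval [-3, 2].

The derivative is -x^2 - 2x, which vanishes at x = -2 and x = 0.
Evaluating at the critical points and endpoints: R(-3) = 5, R(-2) = 11/3, R(0) = 5, R(2) = -5/3.
So the minimum is R(2) = -5/3.

-5/3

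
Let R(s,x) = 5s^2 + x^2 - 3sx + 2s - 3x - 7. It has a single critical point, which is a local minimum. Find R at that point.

-108/11

∂R/∂s = 10s - 3x + 2 = 0 and ∂R/∂x = -3s + 2x - 3 = 0, so (s, x) = (5/11, 24/11).
The Hessian has R_{ss} = 10, R_{xx} = 2, R_{sx} = -3, giving D = 11 > 0 with R_{ss} > 0, so the point is a local minimum.
R(5/11, 24/11) = -108/11.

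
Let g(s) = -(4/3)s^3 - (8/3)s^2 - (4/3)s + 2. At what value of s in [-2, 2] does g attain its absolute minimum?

2

g'(s) = -4s^2 - (16/3)s - 4/3, which vanishes at s = -1 and s = -1/3.
Candidates: g(-2) = 14/3,  g(-1) = 2,  g(-1/3) = 178/81,  g(2) = -22.
The minimum over the interval is -22, attained at s = 2.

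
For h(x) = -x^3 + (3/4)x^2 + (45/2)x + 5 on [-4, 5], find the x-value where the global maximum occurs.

3

h'(x) = -3x^2 + (3/2)x + 45/2, which vanishes at x = -5/2 and x = 3.
Evaluating at the critical points and endpoints: h(-4) = -9; h(-5/2) = -495/16; h(3) = 209/4; h(5) = 45/4.
The maximum over the interval is 209/4, attained at x = 3.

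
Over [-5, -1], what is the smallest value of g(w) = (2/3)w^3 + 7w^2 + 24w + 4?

g'(w) = 2w^2 + 14w + 24, which vanishes at w = -4 and w = -3.
Candidates: g(-5) = -73/3,  g(-4) = -68/3,  g(-3) = -23,  g(-1) = -41/3.
The minimum over the interval is -73/3, attained at w = -5.

-73/3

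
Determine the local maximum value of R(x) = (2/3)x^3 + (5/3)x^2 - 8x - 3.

18

R'(x) = 2x^2 + (10/3)x - 8 = 0 at x = -3, 4/3.
R''(x) = 4x + 10/3. R''(-3) = -26/3 < 0 ⇒ local maximum; R''(4/3) = 26/3 > 0 ⇒ local minimum.
So the local maximum value is R(-3) = 18.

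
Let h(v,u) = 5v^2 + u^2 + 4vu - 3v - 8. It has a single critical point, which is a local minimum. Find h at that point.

-41/4

∂h/∂v = 10v + 4u - 3 = 0 and ∂h/∂u = 4v + 2u = 0, so (v, u) = (3/2, -3).
The Hessian has h_{vv} = 10, h_{uu} = 2, h_{vu} = 4, giving D = 4 > 0 with h_{vv} > 0, so the point is a local minimum.
h(3/2, -3) = -41/4.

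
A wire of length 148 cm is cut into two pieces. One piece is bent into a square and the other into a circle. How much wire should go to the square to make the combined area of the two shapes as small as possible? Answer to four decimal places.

82.8947

Let x be the length used for the square. Square side x/4; circle radius (148−x)/(2π).
A(x) = (x/4)² + π·((148−x)/(2π))² = x²/16 + (148−x)²/(4π) for 0 ≤ x ≤ 148. A'(x) = x/8 − (148−x)/(2π) = 0 gives x = 4·148/(π+4) ≈ 82.8947.
A'' = 1/8 + 1/(2π) > 0, so this gives the minimum combined area; x ≈ 82.8947 cm to the square.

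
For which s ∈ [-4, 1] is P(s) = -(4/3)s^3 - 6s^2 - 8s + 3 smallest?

1

P'(s) = -4s^2 - 12s - 8, which vanishes at s = -2 and s = -1.
Evaluating at the critical points and endpoints: P(-4) = 73/3,  P(-2) = 17/3,  P(-1) = 19/3,  P(1) = -37/3.
So the minimum is P(1) = -37/3.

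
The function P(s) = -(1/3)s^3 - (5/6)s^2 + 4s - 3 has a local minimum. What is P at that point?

-27/2

P'(s) = -s^2 - (5/3)s + 4. Setting P'(s) = 0 gives s ∈ {-3, 4/3}.
P''(s) = -2s - 5/3. P''(-3) = 13/3 > 0 ⇒ local minimum; P''(4/3) = -13/3 < 0 ⇒ local maximum.
So the local minimum value is P(-3) = -27/2.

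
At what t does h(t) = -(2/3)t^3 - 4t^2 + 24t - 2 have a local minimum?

Critical points: h'(t) = -2t^2 - 8t + 24 vanishes at t = -6, 2.
Since h''(t) = -4t - 8, we get h''(-6) = 16 > 0 ⇒ local minimum; h''(2) = -16 < 0 ⇒ local maximum.
Thus h has its local minimum at t = -6, with value -146.

-6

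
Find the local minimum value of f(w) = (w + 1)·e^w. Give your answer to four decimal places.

-0.1353

By the product rule, f'(w) = (w + 2)·e^w. Since e^w > 0, the only critical point is w = -2.
f''(-2) has the same sign as 1 > 0, so this is a local minimum.
f(-2) = (-1)·e^(-2) ≈ -0.1353.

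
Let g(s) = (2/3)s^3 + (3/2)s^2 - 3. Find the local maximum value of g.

g'(s) = 2s^2 + 3s. Setting g'(s) = 0 gives s ∈ {-3/2, 0}.
g''(s) = 4s + 3. g''(-3/2) = -3 < 0 ⇒ local maximum; g''(0) = 3 > 0 ⇒ local minimum.
Thus g has its local maximum at s = -3/2, with value -15/8.

-15/8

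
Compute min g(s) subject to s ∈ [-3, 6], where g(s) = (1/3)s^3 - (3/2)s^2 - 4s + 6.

-38/3

g'(s) = s^2 - 3s - 4, which vanishes at s = -1 and s = 4.
Compare values at every candidate in [-3, 6]: g(-3) = -9/2; g(-1) = 49/6; g(4) = -38/3; g(6) = 0.
The minimum over the interval is -38/3, attained at s = 4.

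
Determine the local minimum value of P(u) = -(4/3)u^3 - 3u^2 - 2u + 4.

13/3

P'(u) = -4u^2 - 6u - 2 = 0 at u = -1, -1/2.
Second-derivative test with P''(u) = -8u - 6: P''(-1) = 2 > 0 ⇒ local minimum; P''(-1/2) = -2 < 0 ⇒ local maximum.
So the local minimum value is P(-1) = 13/3.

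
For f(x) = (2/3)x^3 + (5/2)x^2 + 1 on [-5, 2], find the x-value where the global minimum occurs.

f'(x) = 2x^2 + 5x, which vanishes at x = -5/2 and x = 0.
Candidates: f(-5) = -119/6, f(-5/2) = 149/24, f(0) = 1, f(2) = 49/3.
Hence the absolute minimum is -119/6 at x = -5.

-5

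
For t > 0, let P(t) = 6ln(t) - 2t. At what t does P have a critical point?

3

P'(t) = 6/t − 2 = 0 gives t = 3.
P''(t) = -6/t², which is negative for t > 0, so this is a local maximum.
P(3) = 6·ln(3) - 6 ≈ 0.5917.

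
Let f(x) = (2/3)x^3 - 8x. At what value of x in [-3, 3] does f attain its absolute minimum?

Differentiating, f'(x) = 2x^2 - 8; which vanishes at x = -2 and x = 2.
Compare values at every candidate in [-3, 3]: f(-3) = 6,  f(-2) = 32/3,  f(2) = -32/3,  f(3) = -6.
The minimum over the interval is -32/3, attained at x = 2.

2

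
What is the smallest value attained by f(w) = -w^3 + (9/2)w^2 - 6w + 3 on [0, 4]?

-13

Differentiating, f'(w) = -3w^2 + 9w - 6; which vanishes at w = 1 and w = 2.
Candidates: f(0) = 3; f(1) = 1/2; f(2) = 1; f(4) = -13.
Hence the absolute minimum is -13 at w = 4.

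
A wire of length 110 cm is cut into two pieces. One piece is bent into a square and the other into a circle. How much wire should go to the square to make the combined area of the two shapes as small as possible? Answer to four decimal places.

Let x be the length used for the square. Square side x/4; circle radius (110−x)/(2π).
A(x) = (x/4)² + π·((110−x)/(2π))² = x²/16 + (110−x)²/(4π) for 0 ≤ x ≤ 110. A'(x) = x/8 − (110−x)/(2π) = 0 gives x = 4·110/(π+4) ≈ 61.6109.
A'' = 1/8 + 1/(2π) > 0, so this gives the minimum combined area; x ≈ 61.6109 cm to the square.

61.6109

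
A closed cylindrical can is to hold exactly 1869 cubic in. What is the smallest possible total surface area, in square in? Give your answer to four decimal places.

With radius r and height h, πr²h = 1869 so h = 1869/(πr²), and S(r) = 2πr² + 2πrh = 2πr² + 2·1869/r.
S'(r) = 4πr − 2·1869/r² = 0 ⇒ r³ = 1869/(2π), so r ≈ 6.6754 and h = 2r ≈ 13.3508.
S''(r) = 4π + 4·1869/r³ > 0, so this is the minimum; S ≈ 839.9512.

839.9512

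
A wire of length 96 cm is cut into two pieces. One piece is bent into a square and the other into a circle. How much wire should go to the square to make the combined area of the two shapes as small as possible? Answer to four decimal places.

53.7695

Let x be the length used for the square. Square side x/4; circle radius (96−x)/(2π).
A(x) = (x/4)² + π·((96−x)/(2π))² = x²/16 + (96−x)²/(4π) for 0 ≤ x ≤ 96. A'(x) = x/8 − (96−x)/(2π) = 0 gives x = 4·96/(π+4) ≈ 53.7695.
A'' = 1/8 + 1/(2π) > 0, so this gives the minimum combined area; x ≈ 53.7695 cm to the square.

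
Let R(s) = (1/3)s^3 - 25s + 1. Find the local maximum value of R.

253/3

Critical points: R'(s) = s^2 - 25 vanishes at s = -5, 5.
Since R''(s) = 2s, we get R''(-5) = -10 < 0 ⇒ local maximum; R''(5) = 10 > 0 ⇒ local minimum.
The local maximum is R(-5) = 253/3.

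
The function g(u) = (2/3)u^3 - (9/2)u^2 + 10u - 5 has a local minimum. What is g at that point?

Critical points: g'(u) = 2u^2 - 9u + 10 vanishes at u = 2, 5/2.
Second-derivative test with g''(u) = 4u - 9: g''(2) = -1 < 0 ⇒ local maximum; g''(5/2) = 1 > 0 ⇒ local minimum.
So the local minimum value is g(5/2) = 55/24.

55/24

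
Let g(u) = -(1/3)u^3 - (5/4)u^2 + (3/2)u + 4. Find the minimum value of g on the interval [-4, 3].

Differentiating, g'(u) = -u^2 - (5/2)u + 3/2; which vanishes at u = -3 and u = 1/2.
Compare values at every candidate in [-4, 3]: g(-4) = -2/3, g(-3) = -11/4, g(1/2) = 211/48, g(3) = -47/4.
Hence the absolute minimum is -47/4 at u = 3.

-47/4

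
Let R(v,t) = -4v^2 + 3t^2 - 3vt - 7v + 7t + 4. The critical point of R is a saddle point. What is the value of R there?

32/57

∂R/∂v = -8v - 3t - 7 = 0 and ∂R/∂t = -3v + 6t + 7 = 0, so (v, t) = (-7/19, -77/57).
The Hessian has R_{vv} = -8, R_{tt} = 6, R_{vt} = -3, giving D = -57 < 0, so the point is a saddle point.
R(-7/19, -77/57) = 32/57.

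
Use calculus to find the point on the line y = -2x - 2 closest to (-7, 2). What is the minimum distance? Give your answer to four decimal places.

4.4721

Minimize D(x)^2 = (x + 7)^2 + (-2x - 4)^2.
d/dx[D^2] = 2(x + 7) + 2·(-2)·(-2x - 4) = 0 ⇒ x = -3.
Then y = 4 and the distance is √(20) ≈ 4.4721.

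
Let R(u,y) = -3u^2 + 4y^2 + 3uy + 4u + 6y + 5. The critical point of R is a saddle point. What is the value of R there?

∂R/∂u = -6u + 3y + 4 = 0 and ∂R/∂y = 3u + 8y + 6 = 0, so (u, y) = (14/57, -16/19).
The Hessian has R_{uu} = -6, R_{yy} = 8, R_{uy} = 3, giving D = -57 < 0, so the point is a saddle point.
R(14/57, -16/19) = 169/57.

169/57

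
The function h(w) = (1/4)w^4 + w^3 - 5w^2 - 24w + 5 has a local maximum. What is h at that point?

h'(w) = w^3 + 3w^2 - 10w - 24 = 0 at w = -4, -2, 3.
h''(w) = 3w^2 + 6w - 10. h''(-4) = 14 > 0 ⇒ local minimum; h''(-2) = -10 < 0 ⇒ local maximum; h''(3) = 35 > 0 ⇒ local minimum.
The local maximum is h(-2) = 29.

29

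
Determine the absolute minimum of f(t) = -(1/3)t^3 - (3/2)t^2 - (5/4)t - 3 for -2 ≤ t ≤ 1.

The derivative is -t^2 - 3t - 5/4, whose only zero in [-2, 1] is t = -1/2.
Compare values at every candidate in [-2, 1]: f(-2) = -23/6,  f(-1/2) = -65/24,  f(1) = -73/12.
The minimum over the interval is -73/12, attained at t = 1.

-73/12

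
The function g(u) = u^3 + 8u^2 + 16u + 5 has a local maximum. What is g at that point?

5

Critical points: g'(u) = 3u^2 + 16u + 16 vanishes at u = -4, -4/3.
Since g''(u) = 6u + 16, we get g''(-4) = -8 < 0 ⇒ local maximum; g''(-4/3) = 8 > 0 ⇒ local minimum.
Thus g has its local maximum at u = -4, with value 5.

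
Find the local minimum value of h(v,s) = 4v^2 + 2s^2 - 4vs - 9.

∂h/∂v = 8v - 4s = 0 and ∂h/∂s = -4v + 4s = 0, so (v, s) = (0, 0).
The Hessian has h_{vv} = 8, h_{ss} = 4, h_{vs} = -4, giving D = 16 > 0 with h_{vv} > 0, so the point is a local minimum.
h(0, 0) = -9.

-9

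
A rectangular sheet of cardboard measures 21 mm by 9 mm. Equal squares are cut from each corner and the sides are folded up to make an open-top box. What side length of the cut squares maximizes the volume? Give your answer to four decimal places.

With cut size x, the volume is V(x) = x(21 − 2x)(9 − 2x) for 0 < x < 4.5.
V'(x) = 12x^2 − 120x + 189. Setting V'(x) = 0 gives x ≈ 1.9586 (the root in (0, 4.5)).
V''(x) = 24x − 120 is negative there, so this is the maximum; V ≈ 170.0622.

1.9586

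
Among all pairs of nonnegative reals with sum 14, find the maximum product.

49

With x + y = 14, the product is P(x) = x(14 − x).
P'(x) = 14 − 2x = 0 gives x = 7; P'' = −2 < 0, so this is the maximum.
P = 7·7 = 49.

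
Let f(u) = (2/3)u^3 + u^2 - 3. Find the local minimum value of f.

-3

f'(u) = 2u^2 + 2u. Setting f'(u) = 0 gives u ∈ {-1, 0}.
Since f''(u) = 4u + 2, we get f''(-1) = -2 < 0 ⇒ local maximum; f''(0) = 2 > 0 ⇒ local minimum.
The local minimum is f(0) = -3.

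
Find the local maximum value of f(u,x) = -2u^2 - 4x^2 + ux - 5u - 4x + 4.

276/31

∂f/∂u = -4u + x - 5 = 0 and ∂f/∂x = u - 8x - 4 = 0, so (u, x) = (-44/31, -21/31).
The Hessian has f_{uu} = -4, f_{xx} = -8, f_{ux} = 1, giving D = 31 > 0 with f_{uu} < 0, so the point is a local maximum.
f(-44/31, -21/31) = 276/31.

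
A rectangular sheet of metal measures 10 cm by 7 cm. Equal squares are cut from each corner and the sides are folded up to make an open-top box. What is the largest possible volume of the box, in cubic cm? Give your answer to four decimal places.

42.3766

With cut size x, the volume is V(x) = x(10 − 2x)(7 − 2x) for 0 < x < 3.5.
V'(x) = 12x^2 − 68x + 70. Setting V'(x) = 0 gives x ≈ 1.3520 (the root in (0, 3.5)).
V''(x) = 24x − 68 is negative there, so this is the maximum; V ≈ 42.3766.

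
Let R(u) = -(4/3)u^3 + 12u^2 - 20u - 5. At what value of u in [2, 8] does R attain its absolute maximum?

5

The derivative is -4u^2 + 24u - 20, whose only zero in [2, 8] is u = 5.
Candidates: R(2) = -23/3,  R(5) = 85/3,  R(8) = -239/3.
So the maximum is R(5) = 85/3.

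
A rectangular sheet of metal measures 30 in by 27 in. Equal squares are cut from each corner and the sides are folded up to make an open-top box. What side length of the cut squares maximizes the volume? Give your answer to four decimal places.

With cut size x, the volume is V(x) = x(30 − 2x)(27 − 2x) for 0 < x < 13.5.
V'(x) = 12x^2 − 228x + 810. Setting V'(x) = 0 gives x ≈ 4.7303 (the root in (0, 13.5)).
V''(x) = 24x − 228 is negative there, so this is the maximum; V ≈ 1704.0847.

4.7303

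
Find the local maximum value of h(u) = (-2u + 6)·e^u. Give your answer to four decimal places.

14.7781

Differentiating with the product rule gives h'(u) = (-2u + 4)·e^u. Since e^u > 0, the only critical point is u = 2.
h''(2) has the same sign as -2 < 0, so this is a local maximum.
h(2) = (2)·e^(2) ≈ 14.7781.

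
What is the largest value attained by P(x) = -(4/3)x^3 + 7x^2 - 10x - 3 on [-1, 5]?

The derivative is -4x^2 + 14x - 10, which vanishes at x = 1 and x = 5/2.
Compare values at every candidate in [-1, 5]: P(-1) = 46/3,  P(1) = -22/3,  P(5/2) = -61/12,  P(5) = -134/3.
So the maximum is P(-1) = 46/3.

46/3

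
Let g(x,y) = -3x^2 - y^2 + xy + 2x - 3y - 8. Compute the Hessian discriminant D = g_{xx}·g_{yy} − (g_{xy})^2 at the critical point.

11

∂g/∂x = -6x + y + 2 = 0 and ∂g/∂y = x - 2y - 3 = 0, so (x, y) = (1/11, -16/11).
The Hessian has g_{xx} = -6, g_{yy} = -2, g_{xy} = 1, giving D = 11 > 0 with g_{xx} < 0, so the point is a local maximum.
D = (-6)·(-2) − (1)^2 = 11.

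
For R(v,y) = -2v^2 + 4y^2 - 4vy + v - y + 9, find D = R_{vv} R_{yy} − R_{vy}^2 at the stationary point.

-48

∂R/∂v = -4v - 4y + 1 = 0 and ∂R/∂y = -4v + 8y - 1 = 0, so (v, y) = (1/12, 1/6).
The Hessian has R_{vv} = -4, R_{yy} = 8, R_{vy} = -4, giving D = -48 < 0, so the point is a saddle point.
D = (-4)·(8) − (-4)^2 = -48.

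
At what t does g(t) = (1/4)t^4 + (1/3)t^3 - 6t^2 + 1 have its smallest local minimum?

-4

g'(t) = t^3 + t^2 - 12t = 0 at t = -4, 0, 3.
Since g''(t) = 3t^2 + 2t - 12, we get g''(-4) = 28 > 0 ⇒ local minimum; g''(0) = -12 < 0 ⇒ local maximum; g''(3) = 21 > 0 ⇒ local minimum.
The smallest local minimum is g(-4) = -157/3.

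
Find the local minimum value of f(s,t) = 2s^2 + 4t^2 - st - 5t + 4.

∂f/∂s = 4s - t = 0 and ∂f/∂t = -s + 8t - 5 = 0, so (s, t) = (5/31, 20/31).
The Hessian has f_{ss} = 4, f_{tt} = 8, f_{st} = -1, giving D = 31 > 0 with f_{ss} > 0, so the point is a local minimum.
f(5/31, 20/31) = 74/31.

74/31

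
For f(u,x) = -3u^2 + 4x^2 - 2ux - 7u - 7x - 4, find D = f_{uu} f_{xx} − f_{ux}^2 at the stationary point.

-52

∂f/∂u = -6u - 2x - 7 = 0 and ∂f/∂x = -2u + 8x - 7 = 0, so (u, x) = (-35/26, 7/13).
The Hessian has f_{uu} = -6, f_{xx} = 8, f_{ux} = -2, giving D = -52 < 0, so the point is a saddle point.
D = (-6)·(8) − (-2)^2 = -52.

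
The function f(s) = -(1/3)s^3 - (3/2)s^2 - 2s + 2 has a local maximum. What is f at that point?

17/6

Critical points: f'(s) = -s^2 - 3s - 2 vanishes at s = -2, -1.
Second-derivative test with f''(s) = -2s - 3: f''(-2) = 1 > 0 ⇒ local minimum; f''(-1) = -1 < 0 ⇒ local maximum.
So the local maximum value is f(-1) = 17/6.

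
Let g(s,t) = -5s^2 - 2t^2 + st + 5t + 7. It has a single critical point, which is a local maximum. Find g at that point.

∂g/∂s = -10s + t = 0 and ∂g/∂t = s - 4t + 5 = 0, so (s, t) = (5/39, 50/39).
The Hessian has g_{ss} = -10, g_{tt} = -4, g_{st} = 1, giving D = 39 > 0 with g_{ss} < 0, so the point is a local maximum.
g(5/39, 50/39) = 398/39.

398/39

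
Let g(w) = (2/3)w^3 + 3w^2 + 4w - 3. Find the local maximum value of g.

Critical points: g'(w) = 2w^2 + 6w + 4 vanishes at w = -2, -1.
Since g''(w) = 4w + 6, we get g''(-2) = -2 < 0 ⇒ local maximum; g''(-1) = 2 > 0 ⇒ local minimum.
The local maximum is g(-2) = -13/3.

-13/3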